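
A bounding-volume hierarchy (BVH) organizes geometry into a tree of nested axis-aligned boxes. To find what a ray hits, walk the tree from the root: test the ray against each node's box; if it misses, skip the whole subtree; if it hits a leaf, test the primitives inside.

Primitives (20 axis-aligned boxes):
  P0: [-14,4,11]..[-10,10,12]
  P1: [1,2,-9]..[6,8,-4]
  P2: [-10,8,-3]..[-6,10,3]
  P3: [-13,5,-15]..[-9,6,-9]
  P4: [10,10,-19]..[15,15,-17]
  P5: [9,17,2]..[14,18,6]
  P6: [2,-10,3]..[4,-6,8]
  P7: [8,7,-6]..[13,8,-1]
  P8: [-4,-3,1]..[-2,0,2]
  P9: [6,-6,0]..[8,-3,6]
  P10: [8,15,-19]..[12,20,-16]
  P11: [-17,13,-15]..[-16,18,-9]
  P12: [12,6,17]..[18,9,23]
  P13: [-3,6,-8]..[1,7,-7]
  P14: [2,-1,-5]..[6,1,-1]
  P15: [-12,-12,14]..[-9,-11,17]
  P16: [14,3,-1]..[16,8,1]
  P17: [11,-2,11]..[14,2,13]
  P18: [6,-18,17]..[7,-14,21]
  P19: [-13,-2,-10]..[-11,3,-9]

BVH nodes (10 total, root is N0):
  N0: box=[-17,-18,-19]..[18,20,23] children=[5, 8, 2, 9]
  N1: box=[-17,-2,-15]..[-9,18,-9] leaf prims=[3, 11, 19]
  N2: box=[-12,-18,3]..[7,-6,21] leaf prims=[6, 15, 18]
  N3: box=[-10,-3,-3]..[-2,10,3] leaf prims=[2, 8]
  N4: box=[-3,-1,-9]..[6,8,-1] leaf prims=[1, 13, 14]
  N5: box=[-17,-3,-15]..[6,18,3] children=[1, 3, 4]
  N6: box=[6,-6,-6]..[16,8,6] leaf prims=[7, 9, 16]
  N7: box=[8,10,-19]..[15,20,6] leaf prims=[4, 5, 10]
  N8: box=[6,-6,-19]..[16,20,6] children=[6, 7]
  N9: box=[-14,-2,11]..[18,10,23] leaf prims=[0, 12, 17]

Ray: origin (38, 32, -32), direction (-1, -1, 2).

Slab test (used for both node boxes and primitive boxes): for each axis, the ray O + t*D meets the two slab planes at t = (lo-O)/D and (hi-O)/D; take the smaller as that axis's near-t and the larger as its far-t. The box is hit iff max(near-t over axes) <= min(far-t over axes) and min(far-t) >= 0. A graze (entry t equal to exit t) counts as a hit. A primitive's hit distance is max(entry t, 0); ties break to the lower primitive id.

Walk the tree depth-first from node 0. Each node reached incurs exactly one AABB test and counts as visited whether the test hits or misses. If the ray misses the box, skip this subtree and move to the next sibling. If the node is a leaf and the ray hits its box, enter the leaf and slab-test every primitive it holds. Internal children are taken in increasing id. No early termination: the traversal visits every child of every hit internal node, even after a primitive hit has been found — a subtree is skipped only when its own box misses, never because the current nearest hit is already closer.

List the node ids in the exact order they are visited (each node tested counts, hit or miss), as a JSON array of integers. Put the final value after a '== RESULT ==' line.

Traverse from the root:
N0 x:[20,55] y:[12,50] z:[13/2,55/2] -> hit [20,55/2], descend [2, 5, 8, 9]
  N2 x:[31,50] y:[38,50] z:[35/2,53/2] -> miss, prune
  N5 x:[32,55] y:[14,35] z:[17/2,35/2] -> miss, prune
  N8 x:[22,32] y:[12,38] z:[13/2,19] -> miss, prune
  N9 x:[20,52] y:[22,34] z:[43/2,55/2] -> hit [22,55/2] leaf, test {P0(miss), P12@t=49/2, P17(miss)}

Visited [0, 2, 5, 8, 9]. Tests: 5 box, 1 leaf. Nearest: P12.

== RESULT ==
[0, 2, 5, 8, 9]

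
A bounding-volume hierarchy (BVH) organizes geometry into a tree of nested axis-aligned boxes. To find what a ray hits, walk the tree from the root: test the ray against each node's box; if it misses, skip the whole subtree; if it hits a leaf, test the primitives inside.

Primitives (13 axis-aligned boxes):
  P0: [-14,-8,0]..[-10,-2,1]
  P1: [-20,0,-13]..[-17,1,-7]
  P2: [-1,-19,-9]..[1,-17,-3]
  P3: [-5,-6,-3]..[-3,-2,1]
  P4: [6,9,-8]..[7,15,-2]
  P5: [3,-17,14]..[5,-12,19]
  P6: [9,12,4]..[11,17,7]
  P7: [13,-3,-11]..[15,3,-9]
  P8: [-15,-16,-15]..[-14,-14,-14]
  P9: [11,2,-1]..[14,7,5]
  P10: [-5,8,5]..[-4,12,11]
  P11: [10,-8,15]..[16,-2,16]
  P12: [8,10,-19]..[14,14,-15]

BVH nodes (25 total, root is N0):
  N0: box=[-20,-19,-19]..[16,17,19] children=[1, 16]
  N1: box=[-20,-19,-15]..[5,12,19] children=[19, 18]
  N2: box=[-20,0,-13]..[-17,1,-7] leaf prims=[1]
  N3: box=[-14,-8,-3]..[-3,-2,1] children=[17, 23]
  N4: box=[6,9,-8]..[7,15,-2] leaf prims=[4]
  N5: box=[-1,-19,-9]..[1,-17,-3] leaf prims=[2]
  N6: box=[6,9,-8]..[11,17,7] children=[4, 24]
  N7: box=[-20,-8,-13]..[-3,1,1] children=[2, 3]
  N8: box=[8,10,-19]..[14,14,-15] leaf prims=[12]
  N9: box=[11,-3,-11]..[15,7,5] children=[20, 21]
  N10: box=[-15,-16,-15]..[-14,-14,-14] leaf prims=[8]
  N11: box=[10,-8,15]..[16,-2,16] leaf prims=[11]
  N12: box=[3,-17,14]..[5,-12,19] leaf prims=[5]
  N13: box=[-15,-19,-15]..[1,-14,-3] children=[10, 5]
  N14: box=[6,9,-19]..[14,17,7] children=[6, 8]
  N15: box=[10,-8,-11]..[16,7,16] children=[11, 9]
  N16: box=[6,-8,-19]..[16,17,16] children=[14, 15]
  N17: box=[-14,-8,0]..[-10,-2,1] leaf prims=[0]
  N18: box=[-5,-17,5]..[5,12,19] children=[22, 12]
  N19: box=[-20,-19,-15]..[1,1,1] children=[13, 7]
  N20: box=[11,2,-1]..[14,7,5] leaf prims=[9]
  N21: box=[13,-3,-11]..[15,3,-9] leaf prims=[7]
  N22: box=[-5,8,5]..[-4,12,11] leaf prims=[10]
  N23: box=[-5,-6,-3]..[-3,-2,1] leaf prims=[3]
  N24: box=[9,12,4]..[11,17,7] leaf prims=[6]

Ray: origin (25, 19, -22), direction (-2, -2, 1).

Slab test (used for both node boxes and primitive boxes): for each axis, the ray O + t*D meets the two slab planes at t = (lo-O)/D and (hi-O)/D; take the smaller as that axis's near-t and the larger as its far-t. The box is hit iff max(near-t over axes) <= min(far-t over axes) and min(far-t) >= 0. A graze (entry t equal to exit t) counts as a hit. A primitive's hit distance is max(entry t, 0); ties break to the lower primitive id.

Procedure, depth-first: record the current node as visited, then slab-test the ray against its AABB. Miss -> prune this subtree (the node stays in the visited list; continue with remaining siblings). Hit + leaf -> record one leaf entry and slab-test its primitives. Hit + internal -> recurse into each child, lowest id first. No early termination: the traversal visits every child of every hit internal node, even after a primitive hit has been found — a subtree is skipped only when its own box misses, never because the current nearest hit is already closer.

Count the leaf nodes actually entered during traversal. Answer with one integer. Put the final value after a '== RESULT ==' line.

Trace the traversal:
N0 x:[9/2,45/2] y:[1,19] z:[3,41] -> hit [9/2,19], descend [1, 16]
  N1 x:[10,45/2] y:[7/2,19] z:[7,41] -> hit [10,19], descend [18, 19]
    N18 x:[10,15] y:[7/2,18] z:[27,41] -> miss, prune
    N19 x:[12,45/2] y:[9,19] z:[7,23] -> hit [12,19], descend [7, 13]
      N7 x:[14,45/2] y:[9,27/2] z:[9,23] -> miss, prune
      N13 x:[12,20] y:[33/2,19] z:[7,19] -> hit [33/2,19], descend [5, 10]
        N5 x:[12,13] y:[18,19] z:[13,19] -> miss, prune
        N10 x:[39/2,20] y:[33/2,35/2] z:[7,8] -> miss, prune
  N16 x:[9/2,19/2] y:[1,27/2] z:[3,38] -> hit [9/2,19/2], descend [14, 15]
    N14 x:[11/2,19/2] y:[1,5] z:[3,29] -> miss, prune
    N15 x:[9/2,15/2] y:[6,27/2] z:[11,38] -> miss, prune

Visited [0, 1, 18, 19, 7, 13, 5, 10, 16, 14, 15]. Tests: 11 box, 0 leaf. Nearest: miss.

== RESULT ==
0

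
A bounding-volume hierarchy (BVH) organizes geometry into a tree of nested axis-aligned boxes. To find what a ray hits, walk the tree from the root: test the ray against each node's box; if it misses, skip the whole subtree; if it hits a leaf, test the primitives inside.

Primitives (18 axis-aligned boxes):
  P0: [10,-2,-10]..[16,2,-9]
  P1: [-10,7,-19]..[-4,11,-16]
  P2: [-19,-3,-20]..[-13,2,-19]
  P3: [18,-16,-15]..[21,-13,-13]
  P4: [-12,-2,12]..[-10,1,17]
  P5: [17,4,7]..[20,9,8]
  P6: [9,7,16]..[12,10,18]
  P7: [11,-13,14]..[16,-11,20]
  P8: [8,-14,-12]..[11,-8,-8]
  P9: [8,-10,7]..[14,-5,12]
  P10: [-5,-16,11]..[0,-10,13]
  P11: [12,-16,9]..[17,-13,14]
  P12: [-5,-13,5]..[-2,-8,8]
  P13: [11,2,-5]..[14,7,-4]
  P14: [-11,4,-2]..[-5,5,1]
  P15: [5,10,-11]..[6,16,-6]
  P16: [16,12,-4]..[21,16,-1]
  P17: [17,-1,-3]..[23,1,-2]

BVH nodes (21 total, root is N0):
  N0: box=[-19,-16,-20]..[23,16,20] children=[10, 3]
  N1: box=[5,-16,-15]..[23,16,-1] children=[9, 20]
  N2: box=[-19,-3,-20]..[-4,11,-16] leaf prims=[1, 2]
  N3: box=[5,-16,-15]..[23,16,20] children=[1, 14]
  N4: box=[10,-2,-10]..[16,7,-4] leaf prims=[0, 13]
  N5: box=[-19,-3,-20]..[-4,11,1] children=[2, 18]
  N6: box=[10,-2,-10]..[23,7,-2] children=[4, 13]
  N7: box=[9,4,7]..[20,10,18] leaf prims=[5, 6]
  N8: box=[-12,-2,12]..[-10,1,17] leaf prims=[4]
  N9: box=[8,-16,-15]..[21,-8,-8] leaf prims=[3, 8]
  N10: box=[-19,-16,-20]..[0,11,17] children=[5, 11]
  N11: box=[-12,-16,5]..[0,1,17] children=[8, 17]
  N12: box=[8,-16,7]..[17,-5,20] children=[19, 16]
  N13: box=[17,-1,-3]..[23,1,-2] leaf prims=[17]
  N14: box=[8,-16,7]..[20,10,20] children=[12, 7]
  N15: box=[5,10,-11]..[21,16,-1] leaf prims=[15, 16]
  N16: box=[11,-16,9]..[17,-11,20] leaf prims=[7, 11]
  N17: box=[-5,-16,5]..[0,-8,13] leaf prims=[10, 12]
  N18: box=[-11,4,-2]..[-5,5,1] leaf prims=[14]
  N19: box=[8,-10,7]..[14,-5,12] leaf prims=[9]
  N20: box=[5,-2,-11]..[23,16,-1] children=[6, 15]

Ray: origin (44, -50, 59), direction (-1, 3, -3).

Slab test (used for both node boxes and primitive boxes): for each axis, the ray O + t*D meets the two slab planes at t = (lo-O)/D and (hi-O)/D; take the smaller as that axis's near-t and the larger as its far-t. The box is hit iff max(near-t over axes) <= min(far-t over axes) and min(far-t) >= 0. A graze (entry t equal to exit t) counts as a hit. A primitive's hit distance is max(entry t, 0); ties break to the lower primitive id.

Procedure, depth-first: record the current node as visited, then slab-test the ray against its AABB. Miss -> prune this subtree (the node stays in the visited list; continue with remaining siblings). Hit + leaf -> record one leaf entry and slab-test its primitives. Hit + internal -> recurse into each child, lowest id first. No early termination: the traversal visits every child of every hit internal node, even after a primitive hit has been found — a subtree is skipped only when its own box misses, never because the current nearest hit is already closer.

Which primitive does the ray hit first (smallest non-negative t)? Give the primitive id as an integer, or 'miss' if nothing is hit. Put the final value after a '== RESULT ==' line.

Walk:
N0 x:[21,63] y:[34/3,22] z:[13,79/3] -> hit [21,22], descend [3, 10]
  N3 x:[21,39] y:[34/3,22] z:[13,74/3] -> hit [21,22], descend [1, 14]
    N1 x:[21,39] y:[34/3,22] z:[20,74/3] -> hit [21,22], descend [9, 20]
      N9 x:[23,36] y:[34/3,14] z:[67/3,74/3] -> miss, prune
      N20 x:[21,39] y:[16,22] z:[20,70/3] -> hit [21,22], descend [6, 15]
        N6 x:[21,34] y:[16,19] z:[61/3,23] -> miss, prune
        N15 x:[23,39] y:[20,22] z:[20,70/3] -> miss, prune
    N14 x:[24,36] y:[34/3,20] z:[13,52/3] -> miss, prune
  N10 x:[44,63] y:[34/3,61/3] z:[14,79/3] -> miss, prune

order=[0, 3, 1, 9, 20, 6, 15, 14, 10]  |boxes|=9  |leaves|=0  hit=miss

== RESULT ==
miss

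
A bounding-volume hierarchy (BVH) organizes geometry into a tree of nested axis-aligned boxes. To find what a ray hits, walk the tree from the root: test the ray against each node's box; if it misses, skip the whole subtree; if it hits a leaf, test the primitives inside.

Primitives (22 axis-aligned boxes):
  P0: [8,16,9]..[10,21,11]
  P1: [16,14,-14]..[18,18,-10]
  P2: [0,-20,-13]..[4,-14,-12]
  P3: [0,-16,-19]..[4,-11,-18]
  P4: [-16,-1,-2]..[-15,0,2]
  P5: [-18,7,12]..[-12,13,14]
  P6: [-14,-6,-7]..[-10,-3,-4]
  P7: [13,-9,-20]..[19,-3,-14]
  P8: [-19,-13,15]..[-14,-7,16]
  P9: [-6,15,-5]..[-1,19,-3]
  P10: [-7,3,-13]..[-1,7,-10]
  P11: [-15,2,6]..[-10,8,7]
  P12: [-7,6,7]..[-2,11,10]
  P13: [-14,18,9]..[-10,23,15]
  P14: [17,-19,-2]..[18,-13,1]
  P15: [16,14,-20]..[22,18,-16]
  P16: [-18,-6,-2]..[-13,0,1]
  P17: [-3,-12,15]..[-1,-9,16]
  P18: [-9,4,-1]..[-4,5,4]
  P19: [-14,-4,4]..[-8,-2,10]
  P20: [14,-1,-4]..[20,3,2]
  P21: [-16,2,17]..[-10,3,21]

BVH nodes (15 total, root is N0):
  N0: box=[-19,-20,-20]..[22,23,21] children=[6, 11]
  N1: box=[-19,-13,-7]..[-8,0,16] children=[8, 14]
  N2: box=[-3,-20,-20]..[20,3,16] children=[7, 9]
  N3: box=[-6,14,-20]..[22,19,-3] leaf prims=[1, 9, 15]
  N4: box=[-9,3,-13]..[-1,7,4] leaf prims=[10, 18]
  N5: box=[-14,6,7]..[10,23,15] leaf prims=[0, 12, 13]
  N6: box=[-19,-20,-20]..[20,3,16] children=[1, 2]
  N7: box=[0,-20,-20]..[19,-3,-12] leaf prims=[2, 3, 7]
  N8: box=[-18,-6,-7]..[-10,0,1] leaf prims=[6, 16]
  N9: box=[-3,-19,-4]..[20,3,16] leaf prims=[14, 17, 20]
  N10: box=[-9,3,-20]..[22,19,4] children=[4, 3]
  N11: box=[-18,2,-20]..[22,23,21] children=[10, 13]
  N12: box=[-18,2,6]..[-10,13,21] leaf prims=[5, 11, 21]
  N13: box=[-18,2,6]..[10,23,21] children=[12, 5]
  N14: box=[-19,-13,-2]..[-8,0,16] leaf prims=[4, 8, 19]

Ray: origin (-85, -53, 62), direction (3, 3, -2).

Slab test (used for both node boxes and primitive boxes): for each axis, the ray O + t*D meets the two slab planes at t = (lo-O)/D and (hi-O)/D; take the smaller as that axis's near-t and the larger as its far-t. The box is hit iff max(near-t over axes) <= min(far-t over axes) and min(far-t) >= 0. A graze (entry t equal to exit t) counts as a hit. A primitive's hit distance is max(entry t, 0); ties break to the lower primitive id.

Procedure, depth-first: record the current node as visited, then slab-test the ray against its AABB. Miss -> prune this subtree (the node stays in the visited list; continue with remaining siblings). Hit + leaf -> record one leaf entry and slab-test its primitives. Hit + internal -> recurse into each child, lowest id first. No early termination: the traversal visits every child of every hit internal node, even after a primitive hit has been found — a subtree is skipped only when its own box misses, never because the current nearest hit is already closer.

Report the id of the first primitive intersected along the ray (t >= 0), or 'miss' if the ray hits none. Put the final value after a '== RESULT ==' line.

Trace the traversal:
N0 x:[22,107/3] y:[11,76/3] z:[41/2,41] -> hit [22,76/3], descend [6, 11]
  N6 x:[22,35] y:[11,56/3] z:[23,41] -> miss, prune
  N11 x:[67/3,107/3] y:[55/3,76/3] z:[41/2,41] -> hit [67/3,76/3], descend [10, 13]
    N10 x:[76/3,107/3] y:[56/3,24] z:[29,41] -> miss, prune
    N13 x:[67/3,95/3] y:[55/3,76/3] z:[41/2,28] -> hit [67/3,76/3], descend [5, 12]
      N5 x:[71/3,95/3] y:[59/3,76/3] z:[47/2,55/2] -> hit [71/3,76/3] leaf, test {P0(miss), P12(miss), P13@t=71/3}
      N12 x:[67/3,25] y:[55/3,22] z:[41/2,28] -> miss, prune

Visited [0, 6, 11, 10, 13, 5, 12]. Tests: 7 box, 1 leaf. Nearest: P13.

== RESULT ==
13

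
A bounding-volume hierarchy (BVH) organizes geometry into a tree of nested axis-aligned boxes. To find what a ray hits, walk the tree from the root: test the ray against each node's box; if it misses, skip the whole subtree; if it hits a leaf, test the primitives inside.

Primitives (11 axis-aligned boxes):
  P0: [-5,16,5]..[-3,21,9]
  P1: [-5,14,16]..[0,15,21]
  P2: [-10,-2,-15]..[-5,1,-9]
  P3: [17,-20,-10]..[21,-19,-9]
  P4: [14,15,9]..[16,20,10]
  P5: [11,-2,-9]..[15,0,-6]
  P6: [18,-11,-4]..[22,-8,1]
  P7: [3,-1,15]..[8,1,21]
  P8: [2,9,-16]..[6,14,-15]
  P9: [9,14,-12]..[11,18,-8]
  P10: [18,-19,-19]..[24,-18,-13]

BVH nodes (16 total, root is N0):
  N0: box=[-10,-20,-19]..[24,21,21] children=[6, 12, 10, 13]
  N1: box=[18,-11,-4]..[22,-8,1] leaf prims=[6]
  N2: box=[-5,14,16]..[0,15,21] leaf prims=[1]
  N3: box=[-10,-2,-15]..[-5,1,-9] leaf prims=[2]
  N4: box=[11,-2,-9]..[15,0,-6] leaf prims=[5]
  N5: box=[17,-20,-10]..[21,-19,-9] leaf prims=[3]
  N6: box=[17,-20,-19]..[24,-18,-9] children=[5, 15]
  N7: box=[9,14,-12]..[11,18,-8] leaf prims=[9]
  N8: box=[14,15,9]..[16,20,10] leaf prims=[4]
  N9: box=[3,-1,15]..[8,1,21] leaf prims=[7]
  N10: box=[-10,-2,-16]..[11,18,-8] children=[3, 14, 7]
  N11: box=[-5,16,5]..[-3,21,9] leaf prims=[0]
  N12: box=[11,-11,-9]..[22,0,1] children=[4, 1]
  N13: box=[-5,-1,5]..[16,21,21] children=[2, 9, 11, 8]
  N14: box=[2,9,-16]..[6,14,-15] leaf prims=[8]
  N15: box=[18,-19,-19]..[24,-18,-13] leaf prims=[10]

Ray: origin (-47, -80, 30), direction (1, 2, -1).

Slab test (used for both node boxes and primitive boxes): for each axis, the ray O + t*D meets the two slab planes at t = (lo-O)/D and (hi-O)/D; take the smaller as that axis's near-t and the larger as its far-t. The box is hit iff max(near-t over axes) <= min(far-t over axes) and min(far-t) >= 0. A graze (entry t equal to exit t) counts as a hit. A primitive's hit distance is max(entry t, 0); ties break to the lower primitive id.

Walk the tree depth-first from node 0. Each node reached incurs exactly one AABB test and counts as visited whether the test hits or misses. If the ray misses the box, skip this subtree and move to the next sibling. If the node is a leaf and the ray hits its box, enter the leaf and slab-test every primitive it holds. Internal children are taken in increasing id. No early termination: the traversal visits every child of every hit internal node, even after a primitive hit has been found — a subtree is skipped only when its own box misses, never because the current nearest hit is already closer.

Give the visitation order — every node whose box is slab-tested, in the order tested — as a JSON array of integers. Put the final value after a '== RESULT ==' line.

Walk:
N0 x:[37,71] y:[30,101/2] z:[9,49] -> hit [37,49], descend [6, 10, 12, 13]
  N6 x:[64,71] y:[30,31] z:[39,49] -> miss, prune
  N10 x:[37,58] y:[39,49] z:[38,46] -> hit [39,46], descend [3, 7, 14]
    N3 x:[37,42] y:[39,81/2] z:[39,45] -> hit [39,81/2] leaf, test {P2@t=39}
    N7 x:[56,58] y:[47,49] z:[38,42] -> miss, prune
    N14 x:[49,53] y:[89/2,47] z:[45,46] -> miss, prune
  N12 x:[58,69] y:[69/2,40] z:[29,39] -> miss, prune
  N13 x:[42,63] y:[79/2,101/2] z:[9,25] -> miss, prune

8 AABB tests over nodes [0, 6, 10, 3, 7, 14, 12, 13]; 1 leaf entered; closest P2.

== RESULT ==
[0, 6, 10, 3, 7, 14, 12, 13]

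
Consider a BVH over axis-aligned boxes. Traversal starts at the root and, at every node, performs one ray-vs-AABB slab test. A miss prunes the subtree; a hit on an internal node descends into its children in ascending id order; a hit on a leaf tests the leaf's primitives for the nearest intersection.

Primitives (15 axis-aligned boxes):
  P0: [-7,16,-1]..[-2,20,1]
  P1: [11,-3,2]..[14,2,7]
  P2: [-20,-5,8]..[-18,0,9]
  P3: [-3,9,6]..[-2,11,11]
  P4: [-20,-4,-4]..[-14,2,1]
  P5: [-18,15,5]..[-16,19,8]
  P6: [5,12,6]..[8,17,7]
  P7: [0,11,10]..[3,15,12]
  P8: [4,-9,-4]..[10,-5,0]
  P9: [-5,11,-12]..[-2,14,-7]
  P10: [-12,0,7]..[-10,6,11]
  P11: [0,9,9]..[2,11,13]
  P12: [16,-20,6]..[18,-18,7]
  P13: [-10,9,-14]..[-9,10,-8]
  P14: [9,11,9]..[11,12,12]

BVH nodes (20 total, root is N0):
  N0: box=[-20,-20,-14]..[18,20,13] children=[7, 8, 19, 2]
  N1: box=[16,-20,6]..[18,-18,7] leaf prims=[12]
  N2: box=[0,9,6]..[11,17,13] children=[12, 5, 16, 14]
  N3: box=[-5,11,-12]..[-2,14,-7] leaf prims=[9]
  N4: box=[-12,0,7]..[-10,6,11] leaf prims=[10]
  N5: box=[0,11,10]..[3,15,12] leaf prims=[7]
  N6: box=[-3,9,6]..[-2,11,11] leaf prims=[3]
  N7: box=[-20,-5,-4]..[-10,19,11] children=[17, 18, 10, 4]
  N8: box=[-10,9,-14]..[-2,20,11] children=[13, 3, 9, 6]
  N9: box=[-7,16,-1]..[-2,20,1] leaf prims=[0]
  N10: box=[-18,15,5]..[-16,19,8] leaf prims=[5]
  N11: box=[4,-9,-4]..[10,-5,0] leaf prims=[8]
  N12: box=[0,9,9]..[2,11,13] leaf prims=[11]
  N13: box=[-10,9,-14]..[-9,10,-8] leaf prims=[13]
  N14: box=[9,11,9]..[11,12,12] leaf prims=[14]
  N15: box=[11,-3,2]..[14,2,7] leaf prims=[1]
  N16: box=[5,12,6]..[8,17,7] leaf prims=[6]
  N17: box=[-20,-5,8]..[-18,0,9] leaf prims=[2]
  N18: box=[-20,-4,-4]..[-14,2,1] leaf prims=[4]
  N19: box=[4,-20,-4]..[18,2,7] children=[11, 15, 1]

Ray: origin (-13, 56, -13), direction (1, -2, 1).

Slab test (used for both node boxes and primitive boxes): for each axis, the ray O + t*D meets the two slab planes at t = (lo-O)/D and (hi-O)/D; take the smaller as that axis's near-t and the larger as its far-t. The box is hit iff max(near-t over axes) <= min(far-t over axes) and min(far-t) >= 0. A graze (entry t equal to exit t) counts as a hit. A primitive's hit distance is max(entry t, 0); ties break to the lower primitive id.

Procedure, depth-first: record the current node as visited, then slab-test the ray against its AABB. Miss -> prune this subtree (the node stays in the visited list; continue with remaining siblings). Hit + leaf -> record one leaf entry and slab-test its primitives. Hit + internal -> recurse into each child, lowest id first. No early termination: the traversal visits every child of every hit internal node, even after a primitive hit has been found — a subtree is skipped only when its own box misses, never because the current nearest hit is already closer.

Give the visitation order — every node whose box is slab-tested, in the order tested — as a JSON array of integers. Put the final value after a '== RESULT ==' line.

Walk:
N0 x:[-7,31] y:[18,38] z:[-1,26] -> hit [18,26], descend [2, 7, 8, 19]
  N2 x:[13,24] y:[39/2,47/2] z:[19,26] -> hit [39/2,47/2], descend [5, 12, 14, 16]
    N5 x:[13,16] y:[41/2,45/2] z:[23,25] -> miss, prune
    N12 x:[13,15] y:[45/2,47/2] z:[22,26] -> miss, prune
    N14 x:[22,24] y:[22,45/2] z:[22,25] -> hit [22,45/2] leaf, test {P14@t=22}
    N16 x:[18,21] y:[39/2,22] z:[19,20] -> hit [39/2,20] leaf, test {P6@t=39/2}
  N7 x:[-7,3] y:[37/2,61/2] z:[9,24] -> miss, prune
  N8 x:[3,11] y:[18,47/2] z:[-1,24] -> miss, prune
  N19 x:[17,31] y:[27,38] z:[9,20] -> miss, prune

9 AABB tests over nodes [0, 2, 5, 12, 14, 16, 7, 8, 19]; 2 leaves entered; closest P6.

== RESULT ==
[0, 2, 5, 12, 14, 16, 7, 8, 19]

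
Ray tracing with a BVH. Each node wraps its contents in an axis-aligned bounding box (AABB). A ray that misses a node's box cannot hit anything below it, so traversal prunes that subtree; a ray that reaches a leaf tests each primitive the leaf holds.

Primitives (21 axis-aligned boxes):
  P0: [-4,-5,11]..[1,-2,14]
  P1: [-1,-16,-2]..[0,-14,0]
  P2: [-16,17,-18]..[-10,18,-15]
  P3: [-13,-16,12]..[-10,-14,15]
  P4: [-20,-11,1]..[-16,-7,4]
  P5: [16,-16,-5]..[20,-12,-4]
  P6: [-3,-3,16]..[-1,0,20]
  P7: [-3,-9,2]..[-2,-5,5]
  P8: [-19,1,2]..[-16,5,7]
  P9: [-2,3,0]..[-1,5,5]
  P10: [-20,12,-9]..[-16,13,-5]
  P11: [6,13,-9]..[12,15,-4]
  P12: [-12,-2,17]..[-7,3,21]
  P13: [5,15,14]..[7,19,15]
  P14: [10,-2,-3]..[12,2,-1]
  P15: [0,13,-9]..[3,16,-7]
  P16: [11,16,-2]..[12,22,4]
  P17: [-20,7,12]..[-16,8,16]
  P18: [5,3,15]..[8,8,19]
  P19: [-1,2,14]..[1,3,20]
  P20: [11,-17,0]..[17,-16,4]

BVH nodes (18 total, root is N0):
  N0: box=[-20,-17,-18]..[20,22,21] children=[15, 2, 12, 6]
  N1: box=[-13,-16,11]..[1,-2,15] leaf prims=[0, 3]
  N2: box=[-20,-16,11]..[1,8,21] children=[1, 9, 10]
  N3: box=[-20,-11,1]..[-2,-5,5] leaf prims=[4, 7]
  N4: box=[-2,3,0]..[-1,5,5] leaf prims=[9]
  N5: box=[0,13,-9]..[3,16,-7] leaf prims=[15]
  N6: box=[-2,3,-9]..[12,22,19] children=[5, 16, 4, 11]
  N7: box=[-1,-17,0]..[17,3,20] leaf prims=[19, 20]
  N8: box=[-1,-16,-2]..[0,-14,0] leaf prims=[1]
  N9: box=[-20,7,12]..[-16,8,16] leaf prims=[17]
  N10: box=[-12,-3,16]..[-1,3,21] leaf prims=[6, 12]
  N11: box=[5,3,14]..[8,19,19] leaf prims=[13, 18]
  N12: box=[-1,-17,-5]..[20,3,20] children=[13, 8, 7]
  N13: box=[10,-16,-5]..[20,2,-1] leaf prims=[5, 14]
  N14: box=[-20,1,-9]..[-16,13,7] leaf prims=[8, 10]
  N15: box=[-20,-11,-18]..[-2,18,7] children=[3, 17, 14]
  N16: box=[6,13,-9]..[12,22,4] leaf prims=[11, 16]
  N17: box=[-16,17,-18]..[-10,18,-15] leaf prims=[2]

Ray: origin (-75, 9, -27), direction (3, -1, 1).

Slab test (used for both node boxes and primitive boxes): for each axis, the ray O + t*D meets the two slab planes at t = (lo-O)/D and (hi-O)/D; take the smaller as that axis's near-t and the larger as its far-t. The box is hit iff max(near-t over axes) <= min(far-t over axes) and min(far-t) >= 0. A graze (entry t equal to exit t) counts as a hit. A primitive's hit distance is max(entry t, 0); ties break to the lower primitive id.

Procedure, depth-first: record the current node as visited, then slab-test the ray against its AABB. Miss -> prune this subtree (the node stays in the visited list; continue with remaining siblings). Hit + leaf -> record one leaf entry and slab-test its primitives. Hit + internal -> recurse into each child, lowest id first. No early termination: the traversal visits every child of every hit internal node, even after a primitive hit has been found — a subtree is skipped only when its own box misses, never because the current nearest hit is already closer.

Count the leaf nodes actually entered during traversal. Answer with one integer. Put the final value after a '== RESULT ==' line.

Walk:
N0 x:[55/3,95/3] y:[-13,26] z:[9,48] -> hit [55/3,26], descend [2, 6, 12, 15]
  N2 x:[55/3,76/3] y:[1,25] z:[38,48] -> miss, prune
  N6 x:[73/3,29] y:[-13,6] z:[18,46] -> miss, prune
  N12 x:[74/3,95/3] y:[6,26] z:[22,47] -> hit [74/3,26], descend [7, 8, 13]
    N7 x:[74/3,92/3] y:[6,26] z:[27,47] -> miss, prune
    N8 x:[74/3,25] y:[23,25] z:[25,27] -> hit [25,25] leaf, test {P1@t=25}
    N13 x:[85/3,95/3] y:[7,25] z:[22,26] -> miss, prune
  N15 x:[55/3,73/3] y:[-9,20] z:[9,34] -> hit [55/3,20], descend [3, 14, 17]
    N3 x:[55/3,73/3] y:[14,20] z:[28,32] -> miss, prune
    N14 x:[55/3,59/3] y:[-4,8] z:[18,34] -> miss, prune
    N17 x:[59/3,65/3] y:[-9,-8] z:[9,12] -> miss, prune

11 AABB tests over nodes [0, 2, 6, 12, 7, 8, 13, 15, 3, 14, 17]; 1 leaf entered; closest P1.

== RESULT ==
1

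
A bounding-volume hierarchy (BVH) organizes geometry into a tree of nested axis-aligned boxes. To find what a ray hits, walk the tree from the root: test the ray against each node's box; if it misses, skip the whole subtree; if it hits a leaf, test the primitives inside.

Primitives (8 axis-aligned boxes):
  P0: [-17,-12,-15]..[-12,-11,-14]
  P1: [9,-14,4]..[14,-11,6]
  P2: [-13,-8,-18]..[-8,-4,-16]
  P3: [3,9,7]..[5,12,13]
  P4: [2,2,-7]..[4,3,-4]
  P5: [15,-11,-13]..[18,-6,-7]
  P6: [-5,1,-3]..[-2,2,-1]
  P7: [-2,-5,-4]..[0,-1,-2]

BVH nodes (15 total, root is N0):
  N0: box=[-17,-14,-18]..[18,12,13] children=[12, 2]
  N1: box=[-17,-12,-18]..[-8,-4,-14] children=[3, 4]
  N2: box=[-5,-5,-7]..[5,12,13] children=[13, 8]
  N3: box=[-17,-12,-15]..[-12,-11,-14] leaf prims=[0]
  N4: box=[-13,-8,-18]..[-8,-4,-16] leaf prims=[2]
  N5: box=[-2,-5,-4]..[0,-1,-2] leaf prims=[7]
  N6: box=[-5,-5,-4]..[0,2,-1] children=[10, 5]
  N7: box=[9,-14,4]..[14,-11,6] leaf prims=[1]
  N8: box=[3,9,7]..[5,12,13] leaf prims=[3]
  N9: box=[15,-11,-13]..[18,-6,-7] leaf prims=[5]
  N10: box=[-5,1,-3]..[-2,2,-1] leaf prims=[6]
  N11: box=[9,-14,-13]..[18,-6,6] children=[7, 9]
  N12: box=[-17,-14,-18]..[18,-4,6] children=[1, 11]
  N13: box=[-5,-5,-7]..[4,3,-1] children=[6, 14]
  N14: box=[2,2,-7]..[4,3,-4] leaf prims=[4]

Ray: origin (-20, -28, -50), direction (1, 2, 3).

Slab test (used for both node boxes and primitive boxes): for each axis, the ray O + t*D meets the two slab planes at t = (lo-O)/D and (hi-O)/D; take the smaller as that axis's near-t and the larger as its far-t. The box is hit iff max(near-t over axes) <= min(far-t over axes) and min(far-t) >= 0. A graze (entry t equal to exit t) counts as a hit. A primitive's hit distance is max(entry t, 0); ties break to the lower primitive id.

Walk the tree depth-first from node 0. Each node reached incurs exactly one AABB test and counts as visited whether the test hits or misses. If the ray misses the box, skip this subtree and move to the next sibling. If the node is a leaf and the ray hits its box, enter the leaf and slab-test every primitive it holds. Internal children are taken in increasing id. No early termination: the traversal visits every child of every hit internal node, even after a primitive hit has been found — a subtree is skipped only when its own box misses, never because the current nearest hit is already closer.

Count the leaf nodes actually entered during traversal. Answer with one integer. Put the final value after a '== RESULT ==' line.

Walk:
N0 x:[3,38] y:[7,20] z:[32/3,21] -> hit [32/3,20], descend [2, 12]
  N2 x:[15,25] y:[23/2,20] z:[43/3,21] -> hit [15,20], descend [8, 13]
    N8 x:[23,25] y:[37/2,20] z:[19,21] -> miss, prune
    N13 x:[15,24] y:[23/2,31/2] z:[43/3,49/3] -> hit [15,31/2], descend [6, 14]
      N6 x:[15,20] y:[23/2,15] z:[46/3,49/3] -> miss, prune
      N14 x:[22,24] y:[15,31/2] z:[43/3,46/3] -> miss, prune
  N12 x:[3,38] y:[7,12] z:[32/3,56/3] -> hit [32/3,12], descend [1, 11]
    N1 x:[3,12] y:[8,12] z:[32/3,12] -> hit [32/3,12], descend [3, 4]
      N3 x:[3,8] y:[8,17/2] z:[35/3,12] -> miss, prune
      N4 x:[7,12] y:[10,12] z:[32/3,34/3] -> hit [32/3,34/3] leaf, test {P2@t=32/3}
    N11 x:[29,38] y:[7,11] z:[37/3,56/3] -> miss, prune

11 AABB tests over nodes [0, 2, 8, 13, 6, 14, 12, 1, 3, 4, 11]; 1 leaf entered; closest P2.

== RESULT ==
1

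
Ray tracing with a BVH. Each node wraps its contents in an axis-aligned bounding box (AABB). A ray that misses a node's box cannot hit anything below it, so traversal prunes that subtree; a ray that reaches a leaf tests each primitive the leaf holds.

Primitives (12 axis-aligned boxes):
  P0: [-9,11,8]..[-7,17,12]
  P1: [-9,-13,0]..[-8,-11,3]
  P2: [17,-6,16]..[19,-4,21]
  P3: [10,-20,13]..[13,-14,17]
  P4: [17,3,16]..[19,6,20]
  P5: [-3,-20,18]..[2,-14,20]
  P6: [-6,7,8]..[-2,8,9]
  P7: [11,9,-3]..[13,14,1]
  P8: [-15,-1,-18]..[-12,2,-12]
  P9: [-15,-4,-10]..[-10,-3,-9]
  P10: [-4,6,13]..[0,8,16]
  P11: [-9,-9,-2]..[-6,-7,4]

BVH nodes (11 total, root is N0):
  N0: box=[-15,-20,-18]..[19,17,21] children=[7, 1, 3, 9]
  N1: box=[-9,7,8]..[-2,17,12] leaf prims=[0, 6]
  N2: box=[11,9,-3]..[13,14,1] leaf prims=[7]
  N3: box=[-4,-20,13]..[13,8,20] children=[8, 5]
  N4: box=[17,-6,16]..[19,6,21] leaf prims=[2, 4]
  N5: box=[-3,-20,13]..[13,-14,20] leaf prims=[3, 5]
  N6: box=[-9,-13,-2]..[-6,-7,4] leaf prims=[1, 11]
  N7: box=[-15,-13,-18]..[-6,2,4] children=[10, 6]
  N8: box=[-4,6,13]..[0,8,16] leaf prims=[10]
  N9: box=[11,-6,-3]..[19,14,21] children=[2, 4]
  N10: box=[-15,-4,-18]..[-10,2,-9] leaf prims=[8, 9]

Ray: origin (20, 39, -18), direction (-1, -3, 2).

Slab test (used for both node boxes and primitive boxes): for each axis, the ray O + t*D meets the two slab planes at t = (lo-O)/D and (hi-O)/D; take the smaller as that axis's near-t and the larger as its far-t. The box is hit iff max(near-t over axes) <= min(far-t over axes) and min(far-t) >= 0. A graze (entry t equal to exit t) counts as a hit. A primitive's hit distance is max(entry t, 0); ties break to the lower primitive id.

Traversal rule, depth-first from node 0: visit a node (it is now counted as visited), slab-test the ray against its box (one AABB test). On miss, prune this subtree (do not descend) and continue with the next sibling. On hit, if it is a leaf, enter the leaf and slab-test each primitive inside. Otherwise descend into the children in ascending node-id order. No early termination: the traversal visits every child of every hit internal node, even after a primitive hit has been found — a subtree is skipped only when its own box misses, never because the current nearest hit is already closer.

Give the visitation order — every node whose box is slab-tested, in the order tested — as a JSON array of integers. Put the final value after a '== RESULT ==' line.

Walk:
N0 x:[1,35] y:[22/3,59/3] z:[0,39/2] -> hit [22/3,39/2], descend [1, 3, 7, 9]
  N1 x:[22,29] y:[22/3,32/3] z:[13,15] -> miss, prune
  N3 x:[7,24] y:[31/3,59/3] z:[31/2,19] -> hit [31/2,19], descend [5, 8]
    N5 x:[7,23] y:[53/3,59/3] z:[31/2,19] -> hit [53/3,19] leaf, test {P3(miss), P5@t=18}
    N8 x:[20,24] y:[31/3,11] z:[31/2,17] -> miss, prune
  N7 x:[26,35] y:[37/3,52/3] z:[0,11] -> miss, prune
  N9 x:[1,9] y:[25/3,15] z:[15/2,39/2] -> hit [25/3,9], descend [2, 4]
    N2 x:[7,9] y:[25/3,10] z:[15/2,19/2] -> hit [25/3,9] leaf, test {P7@t=25/3}
    N4 x:[1,3] y:[11,15] z:[17,39/2] -> miss, prune

Summary -> nodes [0, 1, 3, 5, 8, 7, 9, 2, 4]; box-tests=9; leaf-entries=2; first=P7

== RESULT ==
[0, 1, 3, 5, 8, 7, 9, 2, 4]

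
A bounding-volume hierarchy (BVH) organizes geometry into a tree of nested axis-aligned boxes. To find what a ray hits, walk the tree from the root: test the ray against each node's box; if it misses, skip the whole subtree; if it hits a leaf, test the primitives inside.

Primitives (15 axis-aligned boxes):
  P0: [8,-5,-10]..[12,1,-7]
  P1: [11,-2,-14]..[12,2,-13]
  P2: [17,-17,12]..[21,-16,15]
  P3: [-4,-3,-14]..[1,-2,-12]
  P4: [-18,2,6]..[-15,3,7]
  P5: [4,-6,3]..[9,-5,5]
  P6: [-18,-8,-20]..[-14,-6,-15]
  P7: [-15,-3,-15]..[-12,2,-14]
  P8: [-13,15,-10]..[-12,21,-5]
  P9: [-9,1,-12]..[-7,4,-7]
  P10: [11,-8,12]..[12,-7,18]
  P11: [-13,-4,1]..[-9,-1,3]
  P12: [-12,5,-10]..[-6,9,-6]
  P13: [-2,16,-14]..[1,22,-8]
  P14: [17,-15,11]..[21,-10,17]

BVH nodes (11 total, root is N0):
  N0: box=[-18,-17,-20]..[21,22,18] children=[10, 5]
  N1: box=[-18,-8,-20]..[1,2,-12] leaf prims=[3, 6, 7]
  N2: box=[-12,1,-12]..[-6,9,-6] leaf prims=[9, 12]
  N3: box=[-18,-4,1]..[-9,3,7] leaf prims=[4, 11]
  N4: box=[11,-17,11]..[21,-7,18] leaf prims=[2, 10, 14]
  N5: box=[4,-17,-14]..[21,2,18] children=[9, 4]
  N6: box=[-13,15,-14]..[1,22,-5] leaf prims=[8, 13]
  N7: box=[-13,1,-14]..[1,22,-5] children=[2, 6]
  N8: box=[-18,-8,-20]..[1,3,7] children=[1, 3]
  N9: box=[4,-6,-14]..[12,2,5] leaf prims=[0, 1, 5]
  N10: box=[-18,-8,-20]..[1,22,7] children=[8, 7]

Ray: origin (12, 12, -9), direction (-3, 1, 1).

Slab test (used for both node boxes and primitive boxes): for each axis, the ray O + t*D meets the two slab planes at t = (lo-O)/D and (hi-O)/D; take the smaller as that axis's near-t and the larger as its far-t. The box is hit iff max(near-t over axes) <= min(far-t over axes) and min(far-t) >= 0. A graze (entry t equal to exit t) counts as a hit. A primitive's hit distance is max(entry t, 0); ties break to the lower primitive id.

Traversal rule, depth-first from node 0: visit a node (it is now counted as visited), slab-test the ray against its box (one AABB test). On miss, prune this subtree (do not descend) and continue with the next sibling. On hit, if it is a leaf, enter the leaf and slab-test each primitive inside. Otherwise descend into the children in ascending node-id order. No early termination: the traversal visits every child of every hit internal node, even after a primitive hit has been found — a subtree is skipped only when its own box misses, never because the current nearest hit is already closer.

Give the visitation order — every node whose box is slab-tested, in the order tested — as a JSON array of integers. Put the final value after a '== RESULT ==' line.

Walk:
N0 x:[-3,10] y:[-29,10] z:[-11,27] -> hit [-3,10], descend [5, 10]
  N5 x:[-3,8/3] y:[-29,-10] z:[-5,27] -> miss, prune
  N10 x:[11/3,10] y:[-20,10] z:[-11,16] -> hit [11/3,10], descend [7, 8]
    N7 x:[11/3,25/3] y:[-11,10] z:[-5,4] -> hit [11/3,4], descend [2, 6]
      N2 x:[6,8] y:[-11,-3] z:[-3,3] -> miss, prune
      N6 x:[11/3,25/3] y:[3,10] z:[-5,4] -> hit [11/3,4] leaf, test {P8(miss), P13(miss)}
    N8 x:[11/3,10] y:[-20,-9] z:[-11,16] -> miss, prune

Summary -> nodes [0, 5, 10, 7, 2, 6, 8]; box-tests=7; leaf-entries=1; first=miss

== RESULT ==
[0, 5, 10, 7, 2, 6, 8]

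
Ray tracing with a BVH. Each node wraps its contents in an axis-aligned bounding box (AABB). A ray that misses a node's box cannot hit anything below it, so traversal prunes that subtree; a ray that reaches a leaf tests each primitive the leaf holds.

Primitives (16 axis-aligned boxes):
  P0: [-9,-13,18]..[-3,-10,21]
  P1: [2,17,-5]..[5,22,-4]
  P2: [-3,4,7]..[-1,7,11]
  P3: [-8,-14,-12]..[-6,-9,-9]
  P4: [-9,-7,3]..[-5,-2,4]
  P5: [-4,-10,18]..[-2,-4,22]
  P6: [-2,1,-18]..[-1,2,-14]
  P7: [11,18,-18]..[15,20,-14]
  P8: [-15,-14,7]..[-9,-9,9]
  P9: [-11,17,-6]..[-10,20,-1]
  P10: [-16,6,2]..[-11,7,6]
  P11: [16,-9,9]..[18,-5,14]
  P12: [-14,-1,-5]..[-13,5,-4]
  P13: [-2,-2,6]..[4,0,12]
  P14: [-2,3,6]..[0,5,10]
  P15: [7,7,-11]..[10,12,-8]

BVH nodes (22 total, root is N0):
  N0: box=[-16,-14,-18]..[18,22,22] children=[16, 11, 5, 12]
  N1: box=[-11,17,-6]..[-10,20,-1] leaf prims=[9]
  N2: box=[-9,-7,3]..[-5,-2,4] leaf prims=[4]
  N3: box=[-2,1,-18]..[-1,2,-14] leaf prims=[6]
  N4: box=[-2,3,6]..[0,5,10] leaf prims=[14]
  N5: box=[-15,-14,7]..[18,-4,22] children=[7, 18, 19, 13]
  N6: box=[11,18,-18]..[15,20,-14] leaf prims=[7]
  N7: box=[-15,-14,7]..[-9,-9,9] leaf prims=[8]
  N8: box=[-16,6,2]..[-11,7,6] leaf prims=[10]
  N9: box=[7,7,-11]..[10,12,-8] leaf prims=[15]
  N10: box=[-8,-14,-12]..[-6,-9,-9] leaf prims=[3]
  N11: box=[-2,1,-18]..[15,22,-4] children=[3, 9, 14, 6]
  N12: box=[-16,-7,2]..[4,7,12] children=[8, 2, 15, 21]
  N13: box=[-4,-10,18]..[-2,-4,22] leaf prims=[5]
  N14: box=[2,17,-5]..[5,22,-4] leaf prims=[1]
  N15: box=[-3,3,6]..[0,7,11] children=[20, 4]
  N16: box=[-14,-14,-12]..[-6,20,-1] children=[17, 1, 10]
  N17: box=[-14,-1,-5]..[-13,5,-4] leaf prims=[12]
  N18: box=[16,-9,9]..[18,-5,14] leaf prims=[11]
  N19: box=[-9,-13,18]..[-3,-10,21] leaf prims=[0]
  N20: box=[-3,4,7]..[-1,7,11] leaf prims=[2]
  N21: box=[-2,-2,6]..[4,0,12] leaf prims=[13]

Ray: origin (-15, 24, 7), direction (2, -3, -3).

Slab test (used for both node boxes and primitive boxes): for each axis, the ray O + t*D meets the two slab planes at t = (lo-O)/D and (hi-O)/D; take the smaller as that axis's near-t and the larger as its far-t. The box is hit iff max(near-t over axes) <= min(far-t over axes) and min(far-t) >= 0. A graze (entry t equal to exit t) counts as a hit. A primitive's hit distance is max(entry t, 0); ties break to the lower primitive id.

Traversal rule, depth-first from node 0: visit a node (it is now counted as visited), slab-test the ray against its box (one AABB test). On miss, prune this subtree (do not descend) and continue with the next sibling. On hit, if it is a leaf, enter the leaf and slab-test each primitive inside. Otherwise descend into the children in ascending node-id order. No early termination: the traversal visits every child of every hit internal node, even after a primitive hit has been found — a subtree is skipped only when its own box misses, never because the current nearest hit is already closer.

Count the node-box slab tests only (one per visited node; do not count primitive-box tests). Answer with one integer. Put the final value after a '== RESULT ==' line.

Trace the traversal:
N0 x:[-1/2,33/2] y:[2/3,38/3] z:[-5,25/3] -> hit [2/3,25/3], descend [5, 11, 12, 16]
  N5 x:[0,33/2] y:[28/3,38/3] z:[-5,0] -> miss, prune
  N11 x:[13/2,15] y:[2/3,23/3] z:[11/3,25/3] -> hit [13/2,23/3], descend [3, 6, 9, 14]
    N3 x:[13/2,7] y:[22/3,23/3] z:[7,25/3] -> miss, prune
    N6 x:[13,15] y:[4/3,2] z:[7,25/3] -> miss, prune
    N9 x:[11,25/2] y:[4,17/3] z:[5,6] -> miss, prune
    N14 x:[17/2,10] y:[2/3,7/3] z:[11/3,4] -> miss, prune
  N12 x:[-1/2,19/2] y:[17/3,31/3] z:[-5/3,5/3] -> miss, prune
  N16 x:[1/2,9/2] y:[4/3,38/3] z:[8/3,19/3] -> hit [8/3,9/2], descend [1, 10, 17]
    N1 x:[2,5/2] y:[4/3,7/3] z:[8/3,13/3] -> miss, prune
    N10 x:[7/2,9/2] y:[11,38/3] z:[16/3,19/3] -> miss, prune
    N17 x:[1/2,1] y:[19/3,25/3] z:[11/3,4] -> miss, prune

Summary -> nodes [0, 5, 11, 3, 6, 9, 14, 12, 16, 1, 10, 17]; box-tests=12; leaf-entries=0; first=miss

== RESULT ==
12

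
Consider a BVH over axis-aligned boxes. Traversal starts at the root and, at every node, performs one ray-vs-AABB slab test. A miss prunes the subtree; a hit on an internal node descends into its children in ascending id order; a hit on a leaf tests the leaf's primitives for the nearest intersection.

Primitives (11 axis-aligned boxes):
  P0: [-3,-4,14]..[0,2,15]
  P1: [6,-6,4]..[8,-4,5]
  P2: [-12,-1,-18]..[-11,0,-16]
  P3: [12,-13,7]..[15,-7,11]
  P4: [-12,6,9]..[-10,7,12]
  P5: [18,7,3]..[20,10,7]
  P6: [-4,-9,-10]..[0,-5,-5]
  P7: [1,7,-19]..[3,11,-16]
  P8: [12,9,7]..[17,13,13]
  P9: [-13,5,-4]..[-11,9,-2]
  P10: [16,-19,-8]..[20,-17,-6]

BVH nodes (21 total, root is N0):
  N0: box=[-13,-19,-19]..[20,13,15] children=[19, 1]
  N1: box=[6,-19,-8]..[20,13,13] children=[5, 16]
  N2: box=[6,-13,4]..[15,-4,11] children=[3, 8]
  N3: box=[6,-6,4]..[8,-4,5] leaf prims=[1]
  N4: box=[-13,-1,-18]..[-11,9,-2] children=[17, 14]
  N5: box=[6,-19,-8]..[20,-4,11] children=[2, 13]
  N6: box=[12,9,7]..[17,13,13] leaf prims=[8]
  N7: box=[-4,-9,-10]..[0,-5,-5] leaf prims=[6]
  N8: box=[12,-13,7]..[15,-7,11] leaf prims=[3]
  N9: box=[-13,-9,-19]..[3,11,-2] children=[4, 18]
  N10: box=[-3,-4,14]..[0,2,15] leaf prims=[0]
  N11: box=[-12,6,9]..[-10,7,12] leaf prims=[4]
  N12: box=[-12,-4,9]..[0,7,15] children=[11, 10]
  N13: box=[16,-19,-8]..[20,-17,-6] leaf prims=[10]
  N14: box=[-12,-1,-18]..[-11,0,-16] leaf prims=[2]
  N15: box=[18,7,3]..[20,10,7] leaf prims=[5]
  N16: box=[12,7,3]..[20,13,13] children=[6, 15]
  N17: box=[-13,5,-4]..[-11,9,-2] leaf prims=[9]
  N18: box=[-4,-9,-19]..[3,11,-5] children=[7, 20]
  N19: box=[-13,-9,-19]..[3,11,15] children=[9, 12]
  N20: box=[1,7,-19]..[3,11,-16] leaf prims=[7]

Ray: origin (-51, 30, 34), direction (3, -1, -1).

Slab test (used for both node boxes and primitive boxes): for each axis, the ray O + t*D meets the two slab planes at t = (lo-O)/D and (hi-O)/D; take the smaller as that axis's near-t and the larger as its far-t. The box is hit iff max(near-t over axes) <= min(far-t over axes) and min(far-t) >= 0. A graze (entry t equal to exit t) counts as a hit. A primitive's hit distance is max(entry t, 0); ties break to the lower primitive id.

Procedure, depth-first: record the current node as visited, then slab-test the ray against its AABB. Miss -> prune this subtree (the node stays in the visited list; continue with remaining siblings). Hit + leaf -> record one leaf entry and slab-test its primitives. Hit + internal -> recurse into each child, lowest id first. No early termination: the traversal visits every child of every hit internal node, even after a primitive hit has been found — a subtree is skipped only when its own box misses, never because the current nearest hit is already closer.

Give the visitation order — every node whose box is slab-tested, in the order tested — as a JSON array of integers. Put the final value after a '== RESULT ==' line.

Trace the traversal:
N0 x:[38/3,71/3] y:[17,49] z:[19,53] -> hit [19,71/3], descend [1, 19]
  N1 x:[19,71/3] y:[17,49] z:[21,42] -> hit [21,71/3], descend [5, 16]
    N5 x:[19,71/3] y:[34,49] z:[23,42] -> miss, prune
    N16 x:[21,71/3] y:[17,23] z:[21,31] -> hit [21,23], descend [6, 15]
      N6 x:[21,68/3] y:[17,21] z:[21,27] -> hit [21,21] leaf, test {P8@t=21}
      N15 x:[23,71/3] y:[20,23] z:[27,31] -> miss, prune
  N19 x:[38/3,18] y:[19,39] z:[19,53] -> miss, prune

Visited [0, 1, 5, 16, 6, 15, 19]. Tests: 7 box, 1 leaf. Nearest: P8.

== RESULT ==
[0, 1, 5, 16, 6, 15, 19]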